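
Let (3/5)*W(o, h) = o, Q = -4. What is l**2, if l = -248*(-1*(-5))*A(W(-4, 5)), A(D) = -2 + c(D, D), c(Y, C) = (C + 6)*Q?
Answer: 6150400/9 ≈ 6.8338e+5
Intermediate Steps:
W(o, h) = 5*o/3
c(Y, C) = -24 - 4*C (c(Y, C) = (C + 6)*(-4) = (6 + C)*(-4) = -24 - 4*C)
A(D) = -26 - 4*D (A(D) = -2 + (-24 - 4*D) = -26 - 4*D)
l = -2480/3 (l = -248*(-1*(-5))*(-26 - 20*(-4)/3) = -1240*(-26 - 4*(-20/3)) = -1240*(-26 + 80/3) = -1240*2/3 = -248*10/3 = -2480/3 ≈ -826.67)
l**2 = (-2480/3)**2 = 6150400/9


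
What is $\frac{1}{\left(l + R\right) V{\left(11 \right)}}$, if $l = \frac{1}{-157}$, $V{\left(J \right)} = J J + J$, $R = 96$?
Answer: $\frac{157}{1989372} \approx 7.8919 \cdot 10^{-5}$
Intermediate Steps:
$V{\left(J \right)} = J + J^{2}$ ($V{\left(J \right)} = J^{2} + J = J + J^{2}$)
$l = - \frac{1}{157} \approx -0.0063694$
$\frac{1}{\left(l + R\right) V{\left(11 \right)}} = \frac{1}{\left(- \frac{1}{157} + 96\right) 11 \left(1 + 11\right)} = \frac{1}{\frac{15071}{157} \cdot 11 \cdot 12} = \frac{1}{\frac{15071}{157} \cdot 132} = \frac{1}{\frac{1989372}{157}} = \frac{157}{1989372}$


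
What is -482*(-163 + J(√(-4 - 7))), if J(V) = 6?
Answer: 75674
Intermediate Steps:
-482*(-163 + J(√(-4 - 7))) = -482*(-163 + 6) = -482*(-157) = 75674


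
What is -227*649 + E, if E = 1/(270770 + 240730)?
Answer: -75355714499/511500 ≈ -1.4732e+5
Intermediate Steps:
E = 1/511500 ≈ 1.9550e-6
-227*649 + E = -227*649 + 1/511500 = -147323 + 1/511500 = -75355714499/511500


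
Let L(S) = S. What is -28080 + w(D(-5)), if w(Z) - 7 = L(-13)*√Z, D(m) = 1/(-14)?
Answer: -28073 - 13*I*√14/14 ≈ -28073.0 - 3.4744*I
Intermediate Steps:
D(m) = -1/14 (D(m) = 1*(-1/14) = -1/14)
w(Z) = 7 - 13*√Z
-28080 + w(D(-5)) = -28080 + (7 - 13*I*√14/14) = -28073 - 13*I*√14/14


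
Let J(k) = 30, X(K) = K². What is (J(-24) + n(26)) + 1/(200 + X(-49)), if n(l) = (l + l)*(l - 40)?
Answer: -1815497/2601 ≈ -698.00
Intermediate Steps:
n(l) = 2*l*(-40 + l) (n(l) = (2*l)*(-40 + l) = 2*l*(-40 + l))
(J(-24) + n(26)) + 1/(200 + X(-49)) = (30 + 2*26*(-40 + 26)) + 1/(200 + (-49)²) = (30 + 2*26*(-14)) + 1/(200 + 2401) = (30 - 728) + 1/2601 = -698 + 1/2601 = -1815497/2601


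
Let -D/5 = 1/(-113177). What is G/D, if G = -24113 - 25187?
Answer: -1115925220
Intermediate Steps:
G = -49300
D = 5/113177 (D = -5/(-113177) = -5*(-1/113177) = 5/113177 ≈ 4.4179e-5)
G/D = -49300/5/113177 = -49300*113177/5 = -1115925220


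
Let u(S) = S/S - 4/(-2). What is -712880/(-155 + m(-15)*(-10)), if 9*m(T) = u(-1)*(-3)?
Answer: 142576/29 ≈ 4916.4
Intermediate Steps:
u(S) = 3 (u(S) = 1 - 4*(-½) = 1 + 2 = 3)
m(T) = -1 (m(T) = (3*(-3))/9 = (⅑)*(-9) = -1)
-712880/(-155 + m(-15)*(-10)) = -712880/(-155 - 1*(-10)) = -712880/(-155 + 10) = -712880/(-145) = -712880*(-1/145) = 142576/29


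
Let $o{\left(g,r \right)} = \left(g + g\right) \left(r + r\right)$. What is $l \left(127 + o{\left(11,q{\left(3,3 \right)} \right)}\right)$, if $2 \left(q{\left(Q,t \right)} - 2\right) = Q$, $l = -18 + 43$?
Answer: $7025$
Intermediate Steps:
$l = 25$
$q{\left(Q,t \right)} = 2 + \frac{Q}{2}$
$o{\left(g,r \right)} = 4 g r$ ($o{\left(g,r \right)} = 2 g 2 r = 4 g r$)
$l \left(127 + o{\left(11,q{\left(3,3 \right)} \right)}\right) = 25 \left(127 + 4 \cdot 11 \left(2 + \frac{1}{2} \cdot 3\right)\right) = 25 \left(127 + 4 \cdot 11 \left(2 + \frac{3}{2}\right)\right) = 25 \left(127 + 4 \cdot 11 \cdot \frac{7}{2}\right) = 25 \left(127 + 154\right) = 25 \cdot 281 = 7025$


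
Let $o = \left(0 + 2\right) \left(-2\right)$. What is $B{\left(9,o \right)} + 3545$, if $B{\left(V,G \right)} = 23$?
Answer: $3568$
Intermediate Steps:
$o = -4$ ($o = 2 \left(-2\right) = -4$)
$B{\left(9,o \right)} + 3545 = 23 + 3545 = 3568$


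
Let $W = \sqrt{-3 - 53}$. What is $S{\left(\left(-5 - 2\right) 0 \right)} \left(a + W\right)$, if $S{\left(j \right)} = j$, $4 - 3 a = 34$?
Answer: $0$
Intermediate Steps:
$a = -10$ ($a = \frac{4}{3} - \frac{34}{3} = -10$)
$W = 2 i \sqrt{14}$ ($W = \sqrt{-56} = 2 i \sqrt{14} \approx 7.4833 i$)
$S{\left(\left(-5 - 2\right) 0 \right)} \left(a + W\right) = \left(-5 - 2\right) 0 \left(-10 + 2 i \sqrt{14}\right) = \left(-7\right) 0 \left(-10 + 2 i \sqrt{14}\right) = 0 \left(-10 + 2 i \sqrt{14}\right) = 0$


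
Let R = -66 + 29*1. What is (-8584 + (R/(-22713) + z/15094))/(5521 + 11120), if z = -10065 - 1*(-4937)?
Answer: -1471484411317/2852517198051 ≈ -0.51585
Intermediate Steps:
z = -5128 (z = -10065 + 4937 = -5128)
R = -37 (R = -66 + 29 = -37)
(-8584 + (R/(-22713) + z/15094))/(5521 + 11120) = (-8584 + (-37/(-22713) - 5128/15094))/(5521 + 11120) = (-8584 + (-37*(-1/22713) - 5128*1/15094))/16641 = (-8584 + (37/22713 - 2564/7547))*(1/16641) = (-8584 - 57956893/171415011)*(1/16641) = -1471484411317/171415011*1/16641 = -1471484411317/2852517198051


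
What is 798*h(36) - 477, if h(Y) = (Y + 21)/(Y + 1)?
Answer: 27837/37 ≈ 752.35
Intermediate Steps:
h(Y) = (21 + Y)/(1 + Y)
798*h(36) - 477 = 798*((21 + 36)/(1 + 36)) - 477 = 798*(57/37) - 477 = 45486/37 - 477 = 27837/37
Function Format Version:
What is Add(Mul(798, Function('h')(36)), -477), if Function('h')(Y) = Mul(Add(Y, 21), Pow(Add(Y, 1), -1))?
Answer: Rational(27837, 37) ≈ 752.35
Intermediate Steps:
Function('h')(Y) = Mul(Pow(Add(1, Y), -1), Add(21, Y)) (Function('h')(Y) = Mul(Add(21, Y), Pow(Add(1, Y), -1)) = Mul(Pow(Add(1, Y), -1), Add(21, Y)))
Add(Mul(798, Function('h')(36)), -477) = Add(Mul(798, Mul(Pow(Add(1, 36), -1), Add(21, 36))), -477) = Add(Mul(798, Mul(Pow(37, -1), 57)), -477) = Add(Mul(798, Mul(Rational(1, 37), 57)), -477) = Add(Mul(798, Rational(57, 37)), -477) = Add(Rational(45486, 37), -477) = Rational(27837, 37)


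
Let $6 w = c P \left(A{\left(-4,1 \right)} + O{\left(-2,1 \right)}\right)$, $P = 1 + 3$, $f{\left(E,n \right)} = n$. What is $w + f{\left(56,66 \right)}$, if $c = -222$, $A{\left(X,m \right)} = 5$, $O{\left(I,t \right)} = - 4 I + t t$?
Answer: $-2006$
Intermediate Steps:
$O{\left(I,t \right)} = t^{2} - 4 I$ ($O{\left(I,t \right)} = - 4 I + t^{2} = t^{2} - 4 I$)
$P = 4$
$w = -2072$ ($w = \frac{\left(-222\right) 4 \left(5 + \left(1^{2} - -8\right)\right)}{6} = \frac{\left(-222\right) 4 \left(5 + \left(1 + 8\right)\right)}{6} = \frac{\left(-222\right) 4 \left(5 + 9\right)}{6} = \frac{\left(-222\right) 4 \cdot 14}{6} = \frac{\left(-222\right) 56}{6} = \frac{1}{6} \left(-12432\right) = -2072$)
$w + f{\left(56,66 \right)} = -2072 + 66 = -2006$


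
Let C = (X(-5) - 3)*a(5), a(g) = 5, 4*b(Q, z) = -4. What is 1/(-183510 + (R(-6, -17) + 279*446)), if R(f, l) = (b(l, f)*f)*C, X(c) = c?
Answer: -1/59316 ≈ -1.6859e-5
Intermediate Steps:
b(Q, z) = -1 (b(Q, z) = (¼)*(-4) = -1)
C = -40 (C = (-5 - 3)*5 = -8*5 = -40)
R(f, l) = 40*f (R(f, l) = -f*(-40) = 40*f)
1/(-183510 + (R(-6, -17) + 279*446)) = 1/(-183510 + (40*(-6) + 279*446)) = 1/(-183510 + (-240 + 124434)) = 1/(-183510 + 124194) = 1/(-59316) = -1/59316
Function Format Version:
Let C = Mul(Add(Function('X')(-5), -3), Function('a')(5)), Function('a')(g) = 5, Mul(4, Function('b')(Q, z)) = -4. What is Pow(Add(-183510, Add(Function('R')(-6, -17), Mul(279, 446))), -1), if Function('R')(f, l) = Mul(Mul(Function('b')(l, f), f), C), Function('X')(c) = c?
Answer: Rational(-1, 59316) ≈ -1.6859e-5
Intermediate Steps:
Function('b')(Q, z) = -1 (Function('b')(Q, z) = Mul(Rational(1, 4), -4) = -1)
C = -40 (C = Mul(Add(-5, -3), 5) = Mul(-8, 5) = -40)
Function('R')(f, l) = Mul(40, f) (Function('R')(f, l) = Mul(Mul(-1, f), -40) = Mul(40, f))
Pow(Add(-183510, Add(Function('R')(-6, -17), Mul(279, 446))), -1) = Pow(Add(-183510, Add(Mul(40, -6), Mul(279, 446))), -1) = Pow(Add(-183510, Add(-240, 124434)), -1) = Pow(Add(-183510, 124194), -1) = Pow(-59316, -1) = Rational(-1, 59316)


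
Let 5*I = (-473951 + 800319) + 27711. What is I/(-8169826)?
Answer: -354079/40849130 ≈ -0.0086680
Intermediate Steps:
I = 354079/5 (I = ((-473951 + 800319) + 27711)/5 = (326368 + 27711)/5 = (⅕)*354079 = 354079/5 ≈ 70816.)
I/(-8169826) = (354079/5)/(-8169826) = (354079/5)*(-1/8169826) = -354079/40849130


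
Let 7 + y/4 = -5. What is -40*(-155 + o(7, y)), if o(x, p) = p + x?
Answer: 7840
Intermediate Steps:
y = -48 (y = -28 + 4*(-5) = -28 - 20 = -48)
-40*(-155 + o(7, y)) = -40*(-155 + (-48 + 7)) = -40*(-155 - 41) = -40*(-196) = 7840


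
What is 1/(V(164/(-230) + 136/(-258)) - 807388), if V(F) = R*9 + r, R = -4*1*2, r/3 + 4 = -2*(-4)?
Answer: -1/807448 ≈ -1.2385e-6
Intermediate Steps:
r = 12 (r = -12 + 3*(-2*(-4)) = -12 + 3*8 = -12 + 24 = 12)
R = -8 (R = -4*2 = -8)
V(F) = -60 (V(F) = -8*9 + 12 = -72 + 12 = -60)
1/(V(164/(-230) + 136/(-258)) - 807388) = 1/(-60 - 807388) = 1/(-807448) = -1/807448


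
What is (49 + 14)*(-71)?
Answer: -4473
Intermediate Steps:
(49 + 14)*(-71) = 63*(-71) = -4473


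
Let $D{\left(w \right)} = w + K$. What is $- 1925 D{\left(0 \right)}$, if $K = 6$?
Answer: $-11550$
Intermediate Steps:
$D{\left(w \right)} = 6 + w$ ($D{\left(w \right)} = w + 6 = 6 + w$)
$- 1925 D{\left(0 \right)} = - 1925 \left(6 + 0\right) = \left(-1925\right) 6 = -11550$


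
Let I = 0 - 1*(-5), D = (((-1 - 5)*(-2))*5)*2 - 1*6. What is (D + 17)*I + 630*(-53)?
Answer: -32735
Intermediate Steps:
D = 114 (D = (-6*(-2)*5)*2 - 6 = (12*5)*2 - 6 = 60*2 - 6 = 120 - 6 = 114)
I = 5 (I = 0 + 5 = 5)
(D + 17)*I + 630*(-53) = (114 + 17)*5 + 630*(-53) = 131*5 - 33390 = 655 - 33390 = -32735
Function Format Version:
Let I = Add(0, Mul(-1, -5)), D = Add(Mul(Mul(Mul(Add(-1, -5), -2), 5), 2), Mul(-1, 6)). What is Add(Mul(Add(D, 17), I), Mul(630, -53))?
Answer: -32735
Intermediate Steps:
D = 114 (D = Add(Mul(Mul(Mul(-6, -2), 5), 2), -6) = Add(Mul(Mul(12, 5), 2), -6) = Add(Mul(60, 2), -6) = Add(120, -6) = 114)
I = 5 (I = Add(0, 5) = 5)
Add(Mul(Add(D, 17), I), Mul(630, -53)) = Add(Mul(Add(114, 17), 5), Mul(630, -53)) = Add(Mul(131, 5), -33390) = Add(655, -33390) = -32735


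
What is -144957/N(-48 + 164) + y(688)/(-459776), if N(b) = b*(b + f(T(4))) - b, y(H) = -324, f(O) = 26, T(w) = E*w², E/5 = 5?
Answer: -1388384381/156668672 ≈ -8.8619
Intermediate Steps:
E = 25 (E = 5*5 = 25)
T(w) = 25*w²
N(b) = -b + b*(26 + b) (N(b) = b*(b + 26) - b = b*(26 + b) - b = -b + b*(26 + b))
-144957/N(-48 + 164) + y(688)/(-459776) = -144957*1/((-48 + 164)*(25 + (-48 + 164))) - 324/(-459776) = -144957*1/(116*(25 + 116)) - 324*(-1/459776) = -144957/(116*141) + 81/114944 = -144957/16356 + 81/114944 = -144957*1/16356 + 81/114944 = -48319/5452 + 81/114944 = -1388384381/156668672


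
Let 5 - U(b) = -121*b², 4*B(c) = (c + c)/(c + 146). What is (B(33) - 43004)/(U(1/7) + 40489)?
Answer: -754374551/710389066 ≈ -1.0619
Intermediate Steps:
B(c) = c/(2*(146 + c)) (B(c) = ((c + c)/(c + 146))/4 = ((2*c)/(146 + c))/4 = (2*c/(146 + c))/4 = c/(2*(146 + c)))
U(b) = 5 + 121*b² (U(b) = 5 - (-121)*b² = 5 + 121*b²)
(B(33) - 43004)/(U(1/7) + 40489) = ((½)*33/(146 + 33) - 43004)/((5 + 121*(1/7)²) + 40489) = ((½)*33/179 - 43004)/((5 + 121*(⅐)²) + 40489) = ((½)*33*(1/179) - 43004)/((5 + 121*(1/49)) + 40489) = (33/358 - 43004)/((5 + 121/49) + 40489) = -15395399/(358*(366/49 + 40489)) = -15395399/(358*1984327/49) = -15395399/358*49/1984327 = -754374551/710389066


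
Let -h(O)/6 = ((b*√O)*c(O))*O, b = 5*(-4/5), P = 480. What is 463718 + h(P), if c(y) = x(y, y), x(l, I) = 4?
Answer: 463718 + 184320*√30 ≈ 1.4733e+6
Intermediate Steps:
c(y) = 4
b = -4 (b = 5*(-4*⅕) = 5*(-⅘) = -4)
h(O) = 96*O^(3/2) (h(O) = -6*-4*√O*4*O = -6*(-16*√O)*O = -(-96)*O^(3/2) = 96*O^(3/2))
463718 + h(P) = 463718 + 96*480^(3/2) = 463718 + 96*(1920*√30) = 463718 + 184320*√30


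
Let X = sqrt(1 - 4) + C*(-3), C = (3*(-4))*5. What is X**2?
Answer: (180 + I*sqrt(3))**2 ≈ 32397.0 + 623.54*I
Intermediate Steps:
C = -60 (C = -12*5 = -60)
X = 180 + I*sqrt(3) (X = sqrt(1 - 4) - 60*(-3) = sqrt(-3) + 180 = I*sqrt(3) + 180 = 180 + I*sqrt(3) ≈ 180.0 + 1.732*I)
X**2 = (180 + I*sqrt(3))**2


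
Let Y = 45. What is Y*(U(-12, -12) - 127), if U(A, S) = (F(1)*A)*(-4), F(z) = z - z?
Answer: -5715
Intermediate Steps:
F(z) = 0
U(A, S) = 0 (U(A, S) = (0*A)*(-4) = 0*(-4) = 0)
Y*(U(-12, -12) - 127) = 45*(0 - 127) = 45*(-127) = -5715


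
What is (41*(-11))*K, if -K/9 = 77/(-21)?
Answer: -14883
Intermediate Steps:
K = 33 (K = -693/(-21) = -693*(-1)/21 = -9*(-11/3) = 33)
(41*(-11))*K = (41*(-11))*33 = -451*33 = -14883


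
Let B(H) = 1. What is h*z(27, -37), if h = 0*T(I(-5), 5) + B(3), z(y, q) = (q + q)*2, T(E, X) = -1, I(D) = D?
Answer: -148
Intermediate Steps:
z(y, q) = 4*q (z(y, q) = (2*q)*2 = 4*q)
h = 1 (h = 0*(-1) + 1 = 0 + 1 = 1)
h*z(27, -37) = 1*(4*(-37)) = 1*(-148) = -148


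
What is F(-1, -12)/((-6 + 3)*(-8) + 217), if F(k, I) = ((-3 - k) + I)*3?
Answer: -42/241 ≈ -0.17427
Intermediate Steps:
F(k, I) = -9 - 3*k + 3*I (F(k, I) = (-3 + I - k)*3 = -9 - 3*k + 3*I)
F(-1, -12)/((-6 + 3)*(-8) + 217) = (-9 - 3*(-1) + 3*(-12))/((-6 + 3)*(-8) + 217) = (-9 + 3 - 36)/(-3*(-8) + 217) = -42/(24 + 217) = -42/241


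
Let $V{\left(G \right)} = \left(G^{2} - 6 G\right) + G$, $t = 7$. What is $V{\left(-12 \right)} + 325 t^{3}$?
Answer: $111679$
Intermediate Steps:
$V{\left(G \right)} = G^{2} - 5 G$
$V{\left(-12 \right)} + 325 t^{3} = - 12 \left(-5 - 12\right) + 325 \cdot 7^{3} = \left(-12\right) \left(-17\right) + 325 \cdot 343 = 204 + 111475 = 111679$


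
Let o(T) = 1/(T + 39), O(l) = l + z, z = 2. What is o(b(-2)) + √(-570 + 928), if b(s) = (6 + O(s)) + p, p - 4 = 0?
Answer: 1/49 + √358 ≈ 18.941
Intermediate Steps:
p = 4 (p = 4 + 0 = 4)
O(l) = 2 + l (O(l) = l + 2 = 2 + l)
b(s) = 12 + s (b(s) = (6 + (2 + s)) + 4 = (8 + s) + 4 = 12 + s)
o(T) = 1/(39 + T)
o(b(-2)) + √(-570 + 928) = 1/(39 + (12 - 2)) + √(-570 + 928) = 1/(39 + 10) + √358 = 1/49 + √358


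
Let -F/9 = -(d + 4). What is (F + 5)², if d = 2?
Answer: 3481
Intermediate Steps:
F = 54 (F = -(-9)*(2 + 4) = -(-9)*6 = -9*(-6) = 54)
(F + 5)² = (54 + 5)² = 59² = 3481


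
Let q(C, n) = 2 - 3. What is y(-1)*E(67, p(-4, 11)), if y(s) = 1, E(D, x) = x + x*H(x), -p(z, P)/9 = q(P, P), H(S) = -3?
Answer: -18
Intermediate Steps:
q(C, n) = -1
p(z, P) = 9 (p(z, P) = -9*(-1) = 9)
E(D, x) = -2*x (E(D, x) = x + x*(-3) = x - 3*x = -2*x)
y(-1)*E(67, p(-4, 11)) = 1*(-2*9) = 1*(-18) = -18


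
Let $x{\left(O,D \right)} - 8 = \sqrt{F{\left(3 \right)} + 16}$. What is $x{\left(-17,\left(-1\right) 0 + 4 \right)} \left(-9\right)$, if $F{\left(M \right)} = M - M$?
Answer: $-108$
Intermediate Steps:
$F{\left(M \right)} = 0$
$x{\left(O,D \right)} = 12$ ($x{\left(O,D \right)} = 8 + \sqrt{0 + 16} = 8 + \sqrt{16} = 8 + 4 = 12$)
$x{\left(-17,\left(-1\right) 0 + 4 \right)} \left(-9\right) = 12 \left(-9\right) = -108$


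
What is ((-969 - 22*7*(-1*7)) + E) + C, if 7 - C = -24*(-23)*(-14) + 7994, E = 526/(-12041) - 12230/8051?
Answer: -14692809906/96942091 ≈ -151.56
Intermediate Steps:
E = -151496256/96942091 (E = 526*(-1/12041) - 12230*1/8051 = -526/12041 - 12230/8051 = -151496256/96942091 ≈ -1.5627)
C = -259 (C = 7 - (-24*(-23)*(-14) + 7994) = 7 - (552*(-14) + 7994) = 7 - (-7728 + 7994) = 7 - 1*266 = 7 - 266 = -259)
((-969 - 22*7*(-1*7)) + E) + C = ((-969 - 22*7*(-1*7)) - 151496256/96942091) - 259 = ((-969 - 154*(-7)) - 151496256/96942091) - 259 = ((-969 - 1*(-1078)) - 151496256/96942091) - 259 = ((-969 + 1078) - 151496256/96942091) - 259 = (109 - 151496256/96942091) - 259 = 10415191663/96942091 - 259 = -14692809906/96942091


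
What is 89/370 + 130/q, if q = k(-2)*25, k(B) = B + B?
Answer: -196/185 ≈ -1.0595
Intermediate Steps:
k(B) = 2*B
q = -100 (q = (2*(-2))*25 = -4*25 = -100)
89/370 + 130/q = 89/370 + 130/(-100) = 89*(1/370) + 130*(-1/100) = 89/370 - 13/10 = -196/185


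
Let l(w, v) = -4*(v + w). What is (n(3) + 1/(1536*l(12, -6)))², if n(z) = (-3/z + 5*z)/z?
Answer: 29594664961/1358954496 ≈ 21.778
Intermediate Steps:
l(w, v) = -4*v - 4*w
n(z) = (-3/z + 5*z)/z
(n(3) + 1/(1536*l(12, -6)))² = ((5 - 3/3²) + 1/(1536*(-4*(-6) - 4*12)))² = ((5 - 3*⅑) + 1/(1536*(24 - 48)))² = ((5 - ⅓) + (1/1536)/(-24))² = (14/3 + (1/1536)*(-1/24))² = (14/3 - 1/36864)² = (172031/36864)² = 29594664961/1358954496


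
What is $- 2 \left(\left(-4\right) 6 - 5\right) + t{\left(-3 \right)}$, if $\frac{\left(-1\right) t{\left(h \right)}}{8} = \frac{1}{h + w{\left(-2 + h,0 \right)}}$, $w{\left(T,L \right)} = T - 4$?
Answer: $\frac{176}{3} \approx 58.667$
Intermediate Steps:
$w{\left(T,L \right)} = -4 + T$
$t{\left(h \right)} = - \frac{8}{-6 + 2 h}$ ($t{\left(h \right)} = - \frac{8}{h + \left(-4 + \left(-2 + h\right)\right)} = - \frac{8}{h + \left(-6 + h\right)} = - \frac{8}{-6 + 2 h}$)
$- 2 \left(\left(-4\right) 6 - 5\right) + t{\left(-3 \right)} = - 2 \left(\left(-4\right) 6 - 5\right) - \frac{4}{-3 - 3} = - 2 \left(-24 - 5\right) - \frac{4}{-6} = \left(-2\right) \left(-29\right) - - \frac{2}{3} = 58 + \frac{2}{3} = \frac{176}{3}$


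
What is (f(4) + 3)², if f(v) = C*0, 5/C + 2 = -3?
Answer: 9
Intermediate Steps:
C = -1 (C = 5/(-2 - 3) = 5/(-5) = 5*(-⅕) = -1)
f(v) = 0 (f(v) = -1*0 = 0)
(f(4) + 3)² = (0 + 3)² = 3² = 9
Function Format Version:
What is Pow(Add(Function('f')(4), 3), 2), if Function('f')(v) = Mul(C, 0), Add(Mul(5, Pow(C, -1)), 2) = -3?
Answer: 9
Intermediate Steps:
C = -1 (C = Mul(5, Pow(Add(-2, -3), -1)) = Mul(5, Pow(-5, -1)) = Mul(5, Rational(-1, 5)) = -1)
Function('f')(v) = 0 (Function('f')(v) = Mul(-1, 0) = 0)
Pow(Add(Function('f')(4), 3), 2) = Pow(Add(0, 3), 2) = Pow(3, 2) = 9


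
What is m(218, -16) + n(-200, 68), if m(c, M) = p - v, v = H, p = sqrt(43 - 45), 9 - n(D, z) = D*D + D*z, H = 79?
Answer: -26470 + I*sqrt(2) ≈ -26470.0 + 1.4142*I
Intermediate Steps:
n(D, z) = 9 - D**2 - D*z (n(D, z) = 9 - (D*D + D*z) = 9 - (D**2 + D*z) = 9 + (-D**2 - D*z) = 9 - D**2 - D*z)
p = I*sqrt(2) (p = sqrt(-2) = I*sqrt(2) ≈ 1.4142*I)
v = 79
m(c, M) = -79 + I*sqrt(2) (m(c, M) = I*sqrt(2) - 1*79 = I*sqrt(2) - 79 = -79 + I*sqrt(2))
m(218, -16) + n(-200, 68) = (-79 + I*sqrt(2)) + (9 - 1*(-200)**2 - 1*(-200)*68) = (-79 + I*sqrt(2)) + (9 - 1*40000 + 13600) = (-79 + I*sqrt(2)) + (9 - 40000 + 13600) = (-79 + I*sqrt(2)) - 26391 = -26470 + I*sqrt(2)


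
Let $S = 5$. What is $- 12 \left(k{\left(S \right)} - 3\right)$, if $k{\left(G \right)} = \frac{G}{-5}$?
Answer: $48$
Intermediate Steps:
$k{\left(G \right)} = - \frac{G}{5}$ ($k{\left(G \right)} = G \left(- \frac{1}{5}\right) = - \frac{G}{5}$)
$- 12 \left(k{\left(S \right)} - 3\right) = - 12 \left(\left(- \frac{1}{5}\right) 5 - 3\right) = - 12 \left(-1 - 3\right) = \left(-12\right) \left(-4\right) = 48$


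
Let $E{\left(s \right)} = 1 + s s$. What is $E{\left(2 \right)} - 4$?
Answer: $1$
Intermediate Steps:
$E{\left(s \right)} = 1 + s^{2}$
$E{\left(2 \right)} - 4 = \left(1 + 2^{2}\right) - 4 = \left(1 + 4\right) - 4 = 5 - 4 = 1$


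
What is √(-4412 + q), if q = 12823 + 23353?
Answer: 2*√7941 ≈ 178.22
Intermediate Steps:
q = 36176
√(-4412 + q) = √(-4412 + 36176) = √31764 = 2*√7941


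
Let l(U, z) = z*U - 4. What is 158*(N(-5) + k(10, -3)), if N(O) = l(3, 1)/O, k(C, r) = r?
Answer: -2212/5 ≈ -442.40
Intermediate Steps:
l(U, z) = -4 + U*z (l(U, z) = U*z - 4 = -4 + U*z)
N(O) = -1/O (N(O) = (-4 + 3*1)/O = (-4 + 3)/O = -1/O)
158*(N(-5) + k(10, -3)) = 158*(-1/(-5) - 3) = 158*(-1*(-1/5) - 3) = 158*(1/5 - 3) = 158*(-14/5) = -2212/5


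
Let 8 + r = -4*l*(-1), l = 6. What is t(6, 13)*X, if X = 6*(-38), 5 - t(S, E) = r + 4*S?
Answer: 7980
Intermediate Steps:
r = 16 (r = -8 - 4*6*(-1) = -8 - 24*(-1) = -8 + 24 = 16)
t(S, E) = -11 - 4*S (t(S, E) = 5 - (16 + 4*S) = 5 + (-16 - 4*S) = -11 - 4*S)
X = -228
t(6, 13)*X = (-11 - 4*6)*(-228) = (-11 - 24)*(-228) = -35*(-228) = 7980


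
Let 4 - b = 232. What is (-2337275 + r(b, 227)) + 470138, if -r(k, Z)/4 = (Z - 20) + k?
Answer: -1867053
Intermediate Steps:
b = -228 (b = 4 - 1*232 = 4 - 232 = -228)
r(k, Z) = 80 - 4*Z - 4*k (r(k, Z) = -4*((Z - 20) + k) = -4*((-20 + Z) + k) = -4*(-20 + Z + k) = 80 - 4*Z - 4*k)
(-2337275 + r(b, 227)) + 470138 = (-2337275 + (80 - 4*227 - 4*(-228))) + 470138 = (-2337275 + (80 - 908 + 912)) + 470138 = (-2337275 + 84) + 470138 = -2337191 + 470138 = -1867053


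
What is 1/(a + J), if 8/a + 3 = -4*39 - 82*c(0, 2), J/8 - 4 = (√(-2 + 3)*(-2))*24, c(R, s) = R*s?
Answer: -159/55976 ≈ -0.0028405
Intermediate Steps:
J = -352 (J = 32 + 8*((√(-2 + 3)*(-2))*24) = 32 + 8*((√1*(-2))*24) = 32 + 8*((1*(-2))*24) = 32 + 8*(-2*24) = 32 + 8*(-48) = 32 - 384 = -352)
a = -8/159 (a = 8/(-3 + (-4*39 - 0*2)) = 8/(-3 + (-156 - 82*0)) = 8/(-3 + (-156 + 0)) = 8/(-3 - 156) = 8/(-159) = 8*(-1/159) = -8/159 ≈ -0.050314)
1/(a + J) = 1/(-8/159 - 352) = 1/(-55976/159) = -159/55976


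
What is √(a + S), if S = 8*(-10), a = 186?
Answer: √106 ≈ 10.296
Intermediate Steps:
S = -80
√(a + S) = √(186 - 80) = √106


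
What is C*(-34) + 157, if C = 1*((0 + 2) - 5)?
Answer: 259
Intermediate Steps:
C = -3 (C = 1*(2 - 5) = 1*(-3) = -3)
C*(-34) + 157 = -3*(-34) + 157 = 102 + 157 = 259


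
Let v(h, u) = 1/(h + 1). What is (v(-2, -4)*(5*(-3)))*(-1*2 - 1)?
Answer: -45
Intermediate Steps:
v(h, u) = 1/(1 + h)
(v(-2, -4)*(5*(-3)))*(-1*2 - 1) = ((5*(-3))/(1 - 2))*(-1*2 - 1) = (-15/(-1))*(-2 - 1) = -1*(-15)*(-3) = 15*(-3) = -45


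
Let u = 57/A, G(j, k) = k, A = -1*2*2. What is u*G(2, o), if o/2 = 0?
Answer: 0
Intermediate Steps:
o = 0 (o = 2*0 = 0)
A = -4 (A = -2*2 = -4)
u = -57/4 (u = 57/(-4) = 57*(-¼) = -57/4 ≈ -14.250)
u*G(2, o) = -57/4*0 = 0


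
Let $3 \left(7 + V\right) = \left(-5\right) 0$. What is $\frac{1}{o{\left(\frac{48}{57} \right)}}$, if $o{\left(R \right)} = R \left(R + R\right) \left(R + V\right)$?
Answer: $- \frac{6859}{59904} \approx -0.1145$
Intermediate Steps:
$V = -7$ ($V = -7 + \frac{\left(-5\right) 0}{3} = -7 + \frac{1}{3} \cdot 0 = -7 + 0 = -7$)
$o{\left(R \right)} = 2 R^{2} \left(-7 + R\right)$ ($o{\left(R \right)} = R \left(R + R\right) \left(R - 7\right) = R 2 R \left(-7 + R\right) = 2 R^{2} \left(-7 + R\right)$)
$\frac{1}{o{\left(\frac{48}{57} \right)}} = \frac{1}{2 \left(\frac{48}{57}\right)^{2} \left(-7 + \frac{48}{57}\right)} = \frac{1}{2 \left(48 \cdot \frac{1}{57}\right)^{2} \left(-7 + 48 \cdot \frac{1}{57}\right)} = \frac{1}{2 \left(\frac{16}{19}\right)^{2} \left(-7 + \frac{16}{19}\right)} = \frac{1}{2 \cdot \frac{256}{361} \left(- \frac{117}{19}\right)} = \frac{1}{- \frac{59904}{6859}} = - \frac{6859}{59904}$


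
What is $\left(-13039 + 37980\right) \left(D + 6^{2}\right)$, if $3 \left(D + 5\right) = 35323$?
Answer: $\frac{883310456}{3} \approx 2.9444 \cdot 10^{8}$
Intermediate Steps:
$D = \frac{35308}{3}$ ($D = -5 + \frac{1}{3} \cdot 35323 = -5 + \frac{35323}{3} = \frac{35308}{3} \approx 11769.0$)
$\left(-13039 + 37980\right) \left(D + 6^{2}\right) = \left(-13039 + 37980\right) \left(\frac{35308}{3} + 6^{2}\right) = 24941 \left(\frac{35308}{3} + 36\right) = 24941 \cdot \frac{35416}{3} = \frac{883310456}{3}$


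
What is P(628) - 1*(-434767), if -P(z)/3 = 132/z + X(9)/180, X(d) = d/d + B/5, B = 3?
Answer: 5119373686/11775 ≈ 4.3477e+5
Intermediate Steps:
X(d) = 8/5 (X(d) = d/d + 3/5 = 1 + 3*(1/5) = 1 + 3/5 = 8/5)
P(z) = -2/75 - 396/z (P(z) = -3*(132/z + (8/5)/180) = -3*(132/z + (8/5)*(1/180)) = -3*(132/z + 2/225) = -3*(2/225 + 132/z) = -2/75 - 396/z)
P(628) - 1*(-434767) = (-2/75 - 396/628) - 1*(-434767) = (-2/75 - 396*1/628) + 434767 = (-2/75 - 99/157) + 434767 = -7739/11775 + 434767 = 5119373686/11775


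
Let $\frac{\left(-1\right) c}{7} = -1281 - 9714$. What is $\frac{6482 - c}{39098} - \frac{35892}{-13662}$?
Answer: $\frac{24464815}{29675382} \approx 0.82441$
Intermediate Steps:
$c = 76965$ ($c = - 7 \left(-1281 - 9714\right) = \left(-7\right) \left(-10995\right) = 76965$)
$\frac{6482 - c}{39098} - \frac{35892}{-13662} = \frac{6482 - 76965}{39098} - \frac{35892}{-13662} = \left(6482 - 76965\right) \frac{1}{39098} - - \frac{1994}{759} = \left(-70483\right) \frac{1}{39098} + \frac{1994}{759} = - \frac{70483}{39098} + \frac{1994}{759} = \frac{24464815}{29675382}$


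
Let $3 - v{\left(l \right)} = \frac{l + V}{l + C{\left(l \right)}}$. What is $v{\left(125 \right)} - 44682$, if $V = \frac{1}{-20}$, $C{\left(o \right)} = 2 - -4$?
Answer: $- \frac{117061479}{2620} \approx -44680.0$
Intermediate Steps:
$C{\left(o \right)} = 6$ ($C{\left(o \right)} = 2 + 4 = 6$)
$V = - \frac{1}{20} \approx -0.05$
$v{\left(l \right)} = 3 - \frac{- \frac{1}{20} + l}{6 + l}$ ($v{\left(l \right)} = 3 - \frac{l - \frac{1}{20}}{l + 6} = 3 - \frac{- \frac{1}{20} + l}{6 + l}$)
$v{\left(125 \right)} - 44682 = \frac{361 + 40 \cdot 125}{20 \left(6 + 125\right)} - 44682 = \frac{361 + 5000}{20 \cdot 131} - 44682 = \frac{1}{20} \cdot \frac{1}{131} \cdot 5361 - 44682 = \frac{5361}{2620} - 44682 = - \frac{117061479}{2620}$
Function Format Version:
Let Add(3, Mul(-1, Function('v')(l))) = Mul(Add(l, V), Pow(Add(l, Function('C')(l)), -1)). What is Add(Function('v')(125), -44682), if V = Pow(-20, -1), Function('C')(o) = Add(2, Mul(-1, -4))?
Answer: Rational(-117061479, 2620) ≈ -44680.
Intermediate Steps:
Function('C')(o) = 6 (Function('C')(o) = Add(2, 4) = 6)
V = Rational(-1, 20) ≈ -0.050000
Function('v')(l) = Add(3, Mul(-1, Pow(Add(6, l), -1), Add(Rational(-1, 20), l))) (Function('v')(l) = Add(3, Mul(-1, Mul(Add(l, Rational(-1, 20)), Pow(Add(l, 6), -1)))) = Add(3, Mul(-1, Mul(Add(Rational(-1, 20), l), Pow(Add(6, l), -1)))) = Add(3, Mul(-1, Mul(Pow(Add(6, l), -1), Add(Rational(-1, 20), l)))) = Add(3, Mul(-1, Pow(Add(6, l), -1), Add(Rational(-1, 20), l))))
Add(Function('v')(125), -44682) = Add(Mul(Rational(1, 20), Pow(Add(6, 125), -1), Add(361, Mul(40, 125))), -44682) = Add(Mul(Rational(1, 20), Pow(131, -1), Add(361, 5000)), -44682) = Add(Mul(Rational(1, 20), Rational(1, 131), 5361), -44682) = Add(Rational(5361, 2620), -44682) = Rational(-117061479, 2620)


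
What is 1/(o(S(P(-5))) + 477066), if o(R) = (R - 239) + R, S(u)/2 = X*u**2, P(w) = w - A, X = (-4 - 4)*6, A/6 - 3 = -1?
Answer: 1/421339 ≈ 2.3734e-6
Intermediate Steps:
A = 12 (A = 18 + 6*(-1) = 18 - 6 = 12)
X = -48 (X = -8*6 = -48)
P(w) = -12 + w (P(w) = w - 1*12 = w - 12 = -12 + w)
S(u) = -96*u**2 (S(u) = 2*(-48*u**2) = -96*u**2)
o(R) = -239 + 2*R (o(R) = (-239 + R) + R = -239 + 2*R)
1/(o(S(P(-5))) + 477066) = 1/((-239 + 2*(-96*(-12 - 5)**2)) + 477066) = 1/((-239 + 2*(-96*(-17)**2)) + 477066) = 1/((-239 + 2*(-96*289)) + 477066) = 1/((-239 + 2*(-27744)) + 477066) = 1/((-239 - 55488) + 477066) = 1/(-55727 + 477066) = 1/421339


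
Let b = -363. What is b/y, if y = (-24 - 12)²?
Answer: -121/432 ≈ -0.28009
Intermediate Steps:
y = 1296 (y = (-36)² = 1296)
b/y = -363/1296 = -363*1/1296 = -121/432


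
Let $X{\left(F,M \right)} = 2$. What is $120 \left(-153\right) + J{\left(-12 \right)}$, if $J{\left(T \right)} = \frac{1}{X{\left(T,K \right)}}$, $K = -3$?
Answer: $- \frac{36719}{2} \approx -18360.0$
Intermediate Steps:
$J{\left(T \right)} = \frac{1}{2}$
$120 \left(-153\right) + J{\left(-12 \right)} = 120 \left(-153\right) + \frac{1}{2} = -18360 + \frac{1}{2} = - \frac{36719}{2}$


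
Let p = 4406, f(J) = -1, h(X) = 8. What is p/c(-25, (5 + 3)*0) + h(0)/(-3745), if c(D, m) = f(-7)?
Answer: -16500478/3745 ≈ -4406.0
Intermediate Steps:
c(D, m) = -1
p/c(-25, (5 + 3)*0) + h(0)/(-3745) = 4406/(-1) + 8/(-3745) = 4406*(-1) + 8*(-1/3745) = -4406 - 8/3745 = -16500478/3745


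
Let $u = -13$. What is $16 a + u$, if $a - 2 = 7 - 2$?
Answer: $99$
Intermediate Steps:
$a = 7$ ($a = 2 + \left(7 - 2\right) = 2 + 5 = 7$)
$16 a + u = 16 \cdot 7 - 13 = 112 - 13 = 99$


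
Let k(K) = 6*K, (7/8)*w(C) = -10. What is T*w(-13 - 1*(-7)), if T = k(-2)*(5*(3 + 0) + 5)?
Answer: 19200/7 ≈ 2742.9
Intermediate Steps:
w(C) = -80/7 (w(C) = (8/7)*(-10) = -80/7)
T = -240 (T = (6*(-2))*(5*(3 + 0) + 5) = -12*(5*3 + 5) = -12*(15 + 5) = -12*20 = -240)
T*w(-13 - 1*(-7)) = -240*(-80/7) = 19200/7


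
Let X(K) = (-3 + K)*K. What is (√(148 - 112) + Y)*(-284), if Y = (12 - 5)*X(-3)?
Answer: -37488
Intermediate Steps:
X(K) = K*(-3 + K)
Y = 126 (Y = (12 - 5)*(-3*(-3 - 3)) = 7*(-3*(-6)) = 7*18 = 126)
(√(148 - 112) + Y)*(-284) = (√(148 - 112) + 126)*(-284) = (√36 + 126)*(-284) = (6 + 126)*(-284) = 132*(-284) = -37488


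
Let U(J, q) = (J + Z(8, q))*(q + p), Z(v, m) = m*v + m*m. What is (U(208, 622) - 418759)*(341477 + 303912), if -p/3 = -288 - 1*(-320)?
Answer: 132826870509501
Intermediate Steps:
Z(v, m) = m² + m*v (Z(v, m) = m*v + m² = m² + m*v)
p = -96 (p = -3*(-288 - 1*(-320)) = -3*(-288 + 320) = -3*32 = -96)
U(J, q) = (-96 + q)*(J + q*(8 + q)) (U(J, q) = (J + q*(q + 8))*(q - 96) = (J + q*(8 + q))*(-96 + q) = (-96 + q)*(J + q*(8 + q)))
(U(208, 622) - 418759)*(341477 + 303912) = ((622³ - 768*622 - 96*208 - 88*622² + 208*622) - 418759)*(341477 + 303912) = ((240641848 - 477696 - 19968 - 88*386884 + 129376) - 418759)*645389 = ((240641848 - 477696 - 19968 - 34045792 + 129376) - 418759)*645389 = (206227768 - 418759)*645389 = 205809009*645389 = 132826870509501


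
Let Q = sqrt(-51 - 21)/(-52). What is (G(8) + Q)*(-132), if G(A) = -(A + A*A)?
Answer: 9504 + 198*I*sqrt(2)/13 ≈ 9504.0 + 21.54*I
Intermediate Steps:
G(A) = -A - A**2 (G(A) = -(A + A**2) = -A - A**2)
Q = -3*I*sqrt(2)/26 (Q = sqrt(-72)*(-1/52) = (6*I*sqrt(2))*(-1/52) = -3*I*sqrt(2)/26 ≈ -0.16318*I)
(G(8) + Q)*(-132) = (-1*8*(1 + 8) - 3*I*sqrt(2)/26)*(-132) = (-1*8*9 - 3*I*sqrt(2)/26)*(-132) = (-72 - 3*I*sqrt(2)/26)*(-132) = 9504 + 198*I*sqrt(2)/13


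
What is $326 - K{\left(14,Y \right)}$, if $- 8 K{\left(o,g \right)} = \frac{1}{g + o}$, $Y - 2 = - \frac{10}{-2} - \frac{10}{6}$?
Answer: $\frac{151267}{464} \approx 326.01$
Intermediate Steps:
$Y = \frac{16}{3}$ ($Y = 2 - \left(-5 + \frac{5}{3}\right) = 2 - - \frac{10}{3} = 2 + \left(5 - \frac{5}{3}\right) = 2 + \frac{10}{3} = \frac{16}{3} \approx 5.3333$)
$K{\left(o,g \right)} = - \frac{1}{8 \left(g + o\right)}$
$326 - K{\left(14,Y \right)} = 326 - - \frac{1}{8 \cdot \frac{16}{3} + 8 \cdot 14} = 326 - - \frac{1}{\frac{128}{3} + 112} = 326 - - \frac{1}{\frac{464}{3}} = 326 - \left(-1\right) \frac{3}{464} = 326 - - \frac{3}{464} = 326 + \frac{3}{464} = \frac{151267}{464}$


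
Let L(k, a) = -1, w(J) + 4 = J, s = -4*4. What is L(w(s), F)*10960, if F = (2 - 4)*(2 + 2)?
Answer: -10960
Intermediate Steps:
s = -16
w(J) = -4 + J
F = -8 (F = -2*4 = -8)
L(w(s), F)*10960 = -1*10960 = -10960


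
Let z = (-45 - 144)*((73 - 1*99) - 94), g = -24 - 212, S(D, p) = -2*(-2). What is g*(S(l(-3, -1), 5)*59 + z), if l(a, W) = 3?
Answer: -5408176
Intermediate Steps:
S(D, p) = 4
g = -236
z = 22680 (z = -189*((73 - 99) - 94) = -189*(-26 - 94) = -189*(-120) = 22680)
g*(S(l(-3, -1), 5)*59 + z) = -236*(4*59 + 22680) = -236*(236 + 22680) = -236*22916 = -5408176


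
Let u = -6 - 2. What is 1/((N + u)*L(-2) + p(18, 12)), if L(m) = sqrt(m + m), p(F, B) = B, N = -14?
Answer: 3/520 + 11*I/520 ≈ 0.0057692 + 0.021154*I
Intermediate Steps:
u = -8
L(m) = sqrt(2)*sqrt(m) (L(m) = sqrt(2*m) = sqrt(2)*sqrt(m))
1/((N + u)*L(-2) + p(18, 12)) = 1/((-14 - 8)*(sqrt(2)*sqrt(-2)) + 12) = 1/(-22*sqrt(2)*I*sqrt(2) + 12) = 1/(-44*I + 12) = 1/(12 - 44*I) = (12 + 44*I)/2080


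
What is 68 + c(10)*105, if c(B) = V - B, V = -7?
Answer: -1717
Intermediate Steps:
c(B) = -7 - B
68 + c(10)*105 = 68 + (-7 - 1*10)*105 = 68 + (-7 - 10)*105 = 68 - 17*105 = 68 - 1785 = -1717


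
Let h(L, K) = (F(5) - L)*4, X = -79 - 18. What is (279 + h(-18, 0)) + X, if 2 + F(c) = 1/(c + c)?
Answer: 1232/5 ≈ 246.40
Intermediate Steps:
F(c) = -2 + 1/(2*c) (F(c) = -2 + 1/(c + c) = -2 + 1/(2*c))
X = -97
h(L, K) = -38/5 - 4*L (h(L, K) = ((-2 + (½)/5) - L)*4 = ((-2 + (½)*(⅕)) - L)*4 = ((-2 + ⅒) - L)*4 = (-19/10 - L)*4 = -38/5 - 4*L)
(279 + h(-18, 0)) + X = (279 + (-38/5 - 4*(-18))) - 97 = (279 + (-38/5 + 72)) - 97 = (279 + 322/5) - 97 = 1717/5 - 97 = 1232/5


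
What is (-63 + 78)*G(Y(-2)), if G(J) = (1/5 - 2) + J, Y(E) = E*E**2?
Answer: -147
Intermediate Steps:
Y(E) = E**3
G(J) = -9/5 + J (G(J) = (1/5 - 2) + J = -9/5 + J)
(-63 + 78)*G(Y(-2)) = (-63 + 78)*(-9/5 + (-2)**3) = 15*(-9/5 - 8) = 15*(-49/5) = -147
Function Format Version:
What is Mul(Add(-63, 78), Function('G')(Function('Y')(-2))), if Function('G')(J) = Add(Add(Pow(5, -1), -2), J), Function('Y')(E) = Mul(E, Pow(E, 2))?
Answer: -147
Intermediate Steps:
Function('Y')(E) = Pow(E, 3)
Function('G')(J) = Add(Rational(-9, 5), J) (Function('G')(J) = Add(Add(Rational(1, 5), -2), J) = Add(Rational(-9, 5), J))
Mul(Add(-63, 78), Function('G')(Function('Y')(-2))) = Mul(Add(-63, 78), Add(Rational(-9, 5), Pow(-2, 3))) = Mul(15, Add(Rational(-9, 5), -8)) = Mul(15, Rational(-49, 5)) = -147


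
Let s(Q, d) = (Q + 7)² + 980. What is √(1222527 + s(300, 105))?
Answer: 2*√329439 ≈ 1147.9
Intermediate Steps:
s(Q, d) = 980 + (7 + Q)² (s(Q, d) = (7 + Q)² + 980 = 980 + (7 + Q)²)
√(1222527 + s(300, 105)) = √(1222527 + (980 + (7 + 300)²)) = √(1222527 + (980 + 307²)) = √(1222527 + (980 + 94249)) = √(1222527 + 95229) = √1317756 = 2*√329439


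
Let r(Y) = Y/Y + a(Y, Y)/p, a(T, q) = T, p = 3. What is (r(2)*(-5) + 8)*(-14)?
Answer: 14/3 ≈ 4.6667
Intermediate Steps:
r(Y) = 1 + Y/3 (r(Y) = Y/Y + Y/3 = 1 + Y*(1/3) = 1 + Y/3)
(r(2)*(-5) + 8)*(-14) = ((1 + (1/3)*2)*(-5) + 8)*(-14) = ((1 + 2/3)*(-5) + 8)*(-14) = ((5/3)*(-5) + 8)*(-14) = (-25/3 + 8)*(-14) = -1/3*(-14) = 14/3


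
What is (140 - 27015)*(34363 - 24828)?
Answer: -256253125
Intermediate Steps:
(140 - 27015)*(34363 - 24828) = -26875*9535 = -256253125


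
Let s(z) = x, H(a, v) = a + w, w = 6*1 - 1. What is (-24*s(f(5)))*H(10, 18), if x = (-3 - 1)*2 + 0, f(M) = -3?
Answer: 2880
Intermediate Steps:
x = -8 (x = -4*2 + 0 = -8 + 0 = -8)
w = 5 (w = 6 - 1 = 5)
H(a, v) = 5 + a (H(a, v) = a + 5 = 5 + a)
s(z) = -8
(-24*s(f(5)))*H(10, 18) = (-24*(-8))*(5 + 10) = 192*15 = 2880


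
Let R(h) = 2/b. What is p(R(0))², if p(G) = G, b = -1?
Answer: 4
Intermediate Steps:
R(h) = -2 (R(h) = 2/(-1) = 2*(-1) = -2)
p(R(0))² = (-2)² = 4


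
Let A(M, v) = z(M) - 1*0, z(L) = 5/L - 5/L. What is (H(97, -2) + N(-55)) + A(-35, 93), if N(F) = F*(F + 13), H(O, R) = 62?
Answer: 2372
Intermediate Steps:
N(F) = F*(13 + F)
z(L) = 0
A(M, v) = 0 (A(M, v) = 0 - 1*0 = 0 + 0 = 0)
(H(97, -2) + N(-55)) + A(-35, 93) = (62 - 55*(13 - 55)) + 0 = (62 - 55*(-42)) + 0 = (62 + 2310) + 0 = 2372 + 0 = 2372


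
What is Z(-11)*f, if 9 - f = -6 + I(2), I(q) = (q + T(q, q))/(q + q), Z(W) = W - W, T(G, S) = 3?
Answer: 0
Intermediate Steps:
Z(W) = 0
I(q) = (3 + q)/(2*q) (I(q) = (q + 3)/(q + q) = (3 + q)/((2*q)) = (3 + q)*(1/(2*q)) = (3 + q)/(2*q))
f = 55/4 (f = 9 - (-6 + (1/2)*(3 + 2)/2) = 9 - (-6 + (1/2)*(1/2)*5) = 9 - (-6 + 5/4) = 9 - 1*(-19/4) = 9 + 19/4 = 55/4 ≈ 13.750)
Z(-11)*f = 0*(55/4) = 0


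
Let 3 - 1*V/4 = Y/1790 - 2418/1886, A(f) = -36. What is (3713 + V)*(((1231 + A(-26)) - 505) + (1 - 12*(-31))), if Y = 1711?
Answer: 3343076959137/843985 ≈ 3.9611e+6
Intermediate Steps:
V = 11229094/843985 (V = 12 - 4*(1711/1790 - 2418/1886) = 12 - 4*(1711*(1/1790) - 2418*1/1886) = 12 - 4*(1711/1790 - 1209/943) = 12 - 4*(-550637/1687970) = 12 + 1101274/843985 = 11229094/843985 ≈ 13.305)
(3713 + V)*(((1231 + A(-26)) - 505) + (1 - 12*(-31))) = (3713 + 11229094/843985)*(((1231 - 36) - 505) + (1 - 12*(-31))) = 3144945399*((1195 - 505) + (1 + 372))/843985 = 3144945399*(690 + 373)/843985 = (3144945399/843985)*1063 = 3343076959137/843985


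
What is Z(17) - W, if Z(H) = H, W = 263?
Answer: -246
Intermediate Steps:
Z(17) - W = 17 - 1*263 = 17 - 263 = -246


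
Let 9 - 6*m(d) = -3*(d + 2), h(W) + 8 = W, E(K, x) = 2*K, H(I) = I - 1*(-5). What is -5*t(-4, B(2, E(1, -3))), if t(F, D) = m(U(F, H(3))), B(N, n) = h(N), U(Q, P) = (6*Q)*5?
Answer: 575/2 ≈ 287.50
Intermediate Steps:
H(I) = 5 + I (H(I) = I + 5 = 5 + I)
h(W) = -8 + W
U(Q, P) = 30*Q
B(N, n) = -8 + N
m(d) = 5/2 + d/2 (m(d) = 3/2 - (-1)*(d + 2)/2 = 3/2 - (-1)*(2 + d)/2 = 3/2 - (-6 - 3*d)/6 = 3/2 + (1 + d/2) = 5/2 + d/2)
t(F, D) = 5/2 + 15*F (t(F, D) = 5/2 + (30*F)/2 = 5/2 + 15*F)
-5*t(-4, B(2, E(1, -3))) = -5*(5/2 + 15*(-4)) = -5*(5/2 - 60) = -5*(-115/2) = 575/2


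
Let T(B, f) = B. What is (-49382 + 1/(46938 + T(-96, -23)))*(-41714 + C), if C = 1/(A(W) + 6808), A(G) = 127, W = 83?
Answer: 223054582881071909/108283090 ≈ 2.0599e+9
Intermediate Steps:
C = 1/6935 (C = 1/(127 + 6808) = 1/6935 ≈ 0.00014420)
(-49382 + 1/(46938 + T(-96, -23)))*(-41714 + C) = (-49382 + 1/(46938 - 96))*(-41714 + 1/6935) = (-49382 + 1/46842)*(-289286589/6935) = -2313151643/46842*(-289286589/6935) = 223054582881071909/108283090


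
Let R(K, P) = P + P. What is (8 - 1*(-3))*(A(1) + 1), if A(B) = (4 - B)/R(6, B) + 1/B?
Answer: 77/2 ≈ 38.500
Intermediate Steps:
R(K, P) = 2*P
A(B) = 1/B + (4 - B)/(2*B) (A(B) = (4 - B)/((2*B)) + 1/B = (4 - B)*(1/(2*B)) + 1/B = (4 - B)/(2*B) + 1/B = 1/B + (4 - B)/(2*B))
(8 - 1*(-3))*(A(1) + 1) = (8 - 1*(-3))*((1/2)*(6 - 1*1)/1 + 1) = (8 + 3)*((1/2)*1*(6 - 1) + 1) = 11*((1/2)*1*5 + 1) = 11*(5/2 + 1) = 11*(7/2) = 77/2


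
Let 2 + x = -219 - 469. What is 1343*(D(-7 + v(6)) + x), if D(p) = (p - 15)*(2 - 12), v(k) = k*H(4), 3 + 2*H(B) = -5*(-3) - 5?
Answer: -913240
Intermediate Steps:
H(B) = 7/2 (H(B) = -3/2 + (-5*(-3) - 5)/2 = -3/2 + (15 - 5)/2 = -3/2 + (½)*10 = -3/2 + 5 = 7/2)
v(k) = 7*k/2 (v(k) = k*(7/2) = 7*k/2)
D(p) = 150 - 10*p (D(p) = (-15 + p)*(-10) = 150 - 10*p)
x = -690 (x = -2 + (-219 - 469) = -2 - 688 = -690)
1343*(D(-7 + v(6)) + x) = 1343*((150 - 10*(-7 + (7/2)*6)) - 690) = 1343*((150 - 10*(-7 + 21)) - 690) = 1343*((150 - 10*14) - 690) = 1343*((150 - 140) - 690) = 1343*(10 - 690) = 1343*(-680) = -913240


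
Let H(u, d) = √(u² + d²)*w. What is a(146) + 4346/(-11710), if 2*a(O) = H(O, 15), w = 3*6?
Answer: -2173/5855 + 9*√21541 ≈ 1320.5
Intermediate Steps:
w = 18
H(u, d) = 18*√(d² + u²) (H(u, d) = √(u² + d²)*18 = √(d² + u²)*18 = 18*√(d² + u²))
a(O) = 9*√(225 + O²) (a(O) = (18*√(15² + O²))/2 = (18*√(225 + O²))/2 = 9*√(225 + O²))
a(146) + 4346/(-11710) = 9*√(225 + 146²) + 4346/(-11710) = 9*√(225 + 21316) + 4346*(-1/11710) = 9*√21541 - 2173/5855 = -2173/5855 + 9*√21541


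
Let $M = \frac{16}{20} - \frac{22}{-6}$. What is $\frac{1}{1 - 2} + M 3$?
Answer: $\frac{62}{5} \approx 12.4$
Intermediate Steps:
$M = \frac{67}{15}$ ($M = 16 \cdot \frac{1}{20} - - \frac{11}{3} = \frac{4}{5} + \frac{11}{3} = \frac{67}{15} \approx 4.4667$)
$\frac{1}{1 - 2} + M 3 = \frac{1}{1 - 2} + \frac{67}{15} \cdot 3 = \frac{1}{-1} + \frac{67}{5} = -1 + \frac{67}{5} = \frac{62}{5}$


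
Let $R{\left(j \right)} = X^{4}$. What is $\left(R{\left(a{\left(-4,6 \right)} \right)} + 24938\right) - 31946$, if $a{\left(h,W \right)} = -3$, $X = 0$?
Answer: $-7008$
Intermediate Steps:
$R{\left(j \right)} = 0$ ($R{\left(j \right)} = 0^{4} = 0$)
$\left(R{\left(a{\left(-4,6 \right)} \right)} + 24938\right) - 31946 = \left(0 + 24938\right) - 31946 = 24938 - 31946 = -7008$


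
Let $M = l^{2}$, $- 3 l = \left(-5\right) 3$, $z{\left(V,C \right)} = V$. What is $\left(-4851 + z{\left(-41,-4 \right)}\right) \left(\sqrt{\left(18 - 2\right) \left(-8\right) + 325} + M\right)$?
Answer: $-122300 - 4892 \sqrt{197} \approx -1.9096 \cdot 10^{5}$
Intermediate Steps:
$l = 5$ ($l = - \frac{\left(-5\right) 3}{3} = \left(- \frac{1}{3}\right) \left(-15\right) = 5$)
$M = 25$ ($M = 5^{2} = 25$)
$\left(-4851 + z{\left(-41,-4 \right)}\right) \left(\sqrt{\left(18 - 2\right) \left(-8\right) + 325} + M\right) = \left(-4851 - 41\right) \left(\sqrt{\left(18 - 2\right) \left(-8\right) + 325} + 25\right) = - 4892 \left(\sqrt{16 \left(-8\right) + 325} + 25\right) = - 4892 \left(\sqrt{-128 + 325} + 25\right) = - 4892 \left(\sqrt{197} + 25\right) = - 4892 \left(25 + \sqrt{197}\right) = -122300 - 4892 \sqrt{197}$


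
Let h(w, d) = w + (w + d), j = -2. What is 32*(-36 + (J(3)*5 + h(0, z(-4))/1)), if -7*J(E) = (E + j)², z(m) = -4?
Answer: -9120/7 ≈ -1302.9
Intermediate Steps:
J(E) = -(-2 + E)²/7 (J(E) = -(E - 2)²/7 = -(-2 + E)²/7)
h(w, d) = d + 2*w (h(w, d) = w + (d + w) = d + 2*w)
32*(-36 + (J(3)*5 + h(0, z(-4))/1)) = 32*(-36 + (-(-2 + 3)²/7*5 + (-4 + 2*0)/1)) = 32*(-36 + (-⅐*1²*5 + (-4 + 0)*1)) = 32*(-36 + (-⅐*1*5 - 4*1)) = 32*(-36 + (-⅐*5 - 4)) = 32*(-36 + (-5/7 - 4)) = 32*(-36 - 33/7) = 32*(-285/7) = -9120/7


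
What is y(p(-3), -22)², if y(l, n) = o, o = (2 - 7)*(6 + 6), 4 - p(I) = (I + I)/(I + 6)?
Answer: 3600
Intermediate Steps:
p(I) = 4 - 2*I/(6 + I) (p(I) = 4 - (I + I)/(I + 6) = 4 - 2*I/(6 + I))
o = -60 (o = -5*12 = -60)
y(l, n) = -60
y(p(-3), -22)² = (-60)² = 3600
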